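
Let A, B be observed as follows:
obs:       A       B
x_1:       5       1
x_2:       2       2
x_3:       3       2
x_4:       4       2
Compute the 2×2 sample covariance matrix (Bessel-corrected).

Step 1 — column means:
  mean(A) = (5 + 2 + 3 + 4) / 4 = 14/4 = 3.5
  mean(B) = (1 + 2 + 2 + 2) / 4 = 7/4 = 1.75

Step 2 — sample covariance S[i,j] = (1/(n-1)) · Σ_k (x_{k,i} - mean_i) · (x_{k,j} - mean_j), with n-1 = 3.
  S[A,A] = ((1.5)·(1.5) + (-1.5)·(-1.5) + (-0.5)·(-0.5) + (0.5)·(0.5)) / 3 = 5/3 = 1.6667
  S[A,B] = ((1.5)·(-0.75) + (-1.5)·(0.25) + (-0.5)·(0.25) + (0.5)·(0.25)) / 3 = -1.5/3 = -0.5
  S[B,B] = ((-0.75)·(-0.75) + (0.25)·(0.25) + (0.25)·(0.25) + (0.25)·(0.25)) / 3 = 0.75/3 = 0.25

S is symmetric (S[j,i] = S[i,j]). Assembling:

S = [[1.6667, -0.5],
 [-0.5, 0.25]]


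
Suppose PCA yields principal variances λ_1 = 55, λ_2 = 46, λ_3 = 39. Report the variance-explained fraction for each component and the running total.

Step 1 — total variance = trace(Sigma) = Σ λ_i = 55 + 46 + 39 = 140.

Step 2 — fraction explained by component i = λ_i / Σ λ:
  PC1: 55/140 = 0.3929
  PC2: 46/140 = 0.3286
  PC3: 39/140 = 0.2786

Step 3 — cumulative fraction after k components = (λ_1 + ... + λ_k) / Σ λ:
  k = 1: 55/140 = 0.3929
  k = 2: (55 + 46)/140 = 101/140 = 0.7214
  k = 3: (55 + 46 + 39)/140 = 140/140 = 1

Summary (fraction, with percent):

explained: PC1 0.3929 (39.29%), PC2 0.3286 (32.86%), PC3 0.2786 (27.86%);  cumulative: 0.3929, 0.7214, 1


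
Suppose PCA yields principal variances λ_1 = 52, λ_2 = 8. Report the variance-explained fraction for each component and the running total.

Step 1 — total variance = trace(Sigma) = Σ λ_i = 52 + 8 = 60.

Step 2 — fraction explained by component i = λ_i / Σ λ:
  PC1: 52/60 = 0.8667
  PC2: 8/60 = 0.1333

Step 3 — cumulative fraction after k components = (λ_1 + ... + λ_k) / Σ λ:
  k = 1: 52/60 = 0.8667
  k = 2: (52 + 8)/60 = 60/60 = 1

Summary (fraction, with percent):

explained: PC1 0.8667 (86.67%), PC2 0.1333 (13.33%);  cumulative: 0.8667, 1


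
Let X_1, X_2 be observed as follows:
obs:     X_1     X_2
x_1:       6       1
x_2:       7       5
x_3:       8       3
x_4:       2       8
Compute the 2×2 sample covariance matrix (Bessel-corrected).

Step 1 — column means:
  mean(X_1) = (6 + 7 + 8 + 2) / 4 = 23/4 = 5.75
  mean(X_2) = (1 + 5 + 3 + 8) / 4 = 17/4 = 4.25

Step 2 — sample covariance S[i,j] = (1/(n-1)) · Σ_k (x_{k,i} - mean_i) · (x_{k,j} - mean_j), with n-1 = 3.
  S[X_1,X_1] = ((0.25)·(0.25) + (1.25)·(1.25) + (2.25)·(2.25) + (-3.75)·(-3.75)) / 3 = 20.75/3 = 6.9167
  S[X_1,X_2] = ((0.25)·(-3.25) + (1.25)·(0.75) + (2.25)·(-1.25) + (-3.75)·(3.75)) / 3 = -16.75/3 = -5.5833
  S[X_2,X_2] = ((-3.25)·(-3.25) + (0.75)·(0.75) + (-1.25)·(-1.25) + (3.75)·(3.75)) / 3 = 26.75/3 = 8.9167

S is symmetric (S[j,i] = S[i,j]). Assembling:

S = [[6.9167, -5.5833],
 [-5.5833, 8.9167]]


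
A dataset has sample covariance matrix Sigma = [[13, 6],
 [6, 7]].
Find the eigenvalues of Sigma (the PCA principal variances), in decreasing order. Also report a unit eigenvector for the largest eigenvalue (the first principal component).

Step 1 — characteristic polynomial of 2×2 Sigma:
  det(Sigma - λI) = λ² - trace · λ + det = 0.
  trace = 13 + 7 = 20, det = 13·7 - (6)² = 55.
Step 2 — discriminant:
  Δ = trace² - 4·det = 400 - 220 = 180.
Step 3 — eigenvalues:
  λ = (trace ± √Δ)/2 = (20 ± 13.4164)/2,
  λ_1 = 16.7082,  λ_2 = 3.2918.

Step 4 — unit eigenvector for λ_1: solve (Sigma - λ_1 I)v = 0. First row:
  (13 - 16.7082)·v_x + (6)·v_y = 0, i.e. (-3.7082)·v_x + (6)·v_y = 0,
  so v ∝ (b, λ_1 - a) = (6, 3.7082) = u.
  ||u|| = √((6)² + (3.7082)²) = √(49.7508) ≈ 7.0534,
  v_1 = u/||u|| ≈ (0.8507, 0.5257) (||v_1|| = 1).

λ_1 = 16.7082,  λ_2 = 3.2918;  v_1 ≈ (0.8507, 0.5257)


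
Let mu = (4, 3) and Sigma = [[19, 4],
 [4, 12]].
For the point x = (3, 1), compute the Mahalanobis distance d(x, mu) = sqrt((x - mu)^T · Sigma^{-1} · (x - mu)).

Step 1 — centre the observation: (x - mu) = (-1, -2).

Step 2 — invert Sigma. det(Sigma) = 19·12 - (4)² = 212.
  Sigma^{-1} = (1/det) · [[d, -b], [-b, a]] = [[0.0566, -0.0189],
 [-0.0189, 0.0896]].

Step 3 — form the quadratic (x - mu)^T · Sigma^{-1} · (x - mu):
  Sigma^{-1} · (x - mu) = (-0.0189, -0.1604).
  (x - mu)^T · [Sigma^{-1} · (x - mu)] = (-1)·(-0.0189) + (-2)·(-0.1604) = 0.3396.

Step 4 — take square root: d = √(0.3396) ≈ 0.5828.

d(x, mu) = √(0.3396) ≈ 0.5828


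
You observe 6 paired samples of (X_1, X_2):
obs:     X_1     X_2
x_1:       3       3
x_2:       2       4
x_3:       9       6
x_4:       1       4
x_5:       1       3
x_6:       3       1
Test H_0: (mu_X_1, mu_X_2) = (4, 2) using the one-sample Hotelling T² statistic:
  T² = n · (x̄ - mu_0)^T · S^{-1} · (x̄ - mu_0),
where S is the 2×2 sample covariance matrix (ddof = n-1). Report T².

Step 1 — sample mean vector:
  mean(X_1) = (3 + 2 + 9 + 1 + 1 + 3) / 6 = 19/6 = 3.1667
  mean(X_2) = (3 + 4 + 6 + 4 + 3 + 1) / 6 = 21/6 = 3.5
  x̄ = (3.1667, 3.5),  deviation x̄ - mu_0 = (3.1667, 3.5) - (4, 2) = (-0.8333, 1.5).

Step 2 — sample covariance matrix, S[i,j] = (1/(n-1)) · Σ_k (x_{k,i} - mean_i) · (x_{k,j} - mean_j), divisor n-1 = 5:
  S[X_1,X_1] = ((-0.1667)·(-0.1667) + (-1.1667)·(-1.1667) + (5.8333)·(5.8333) + (-2.1667)·(-2.1667) + (-2.1667)·(-2.1667) + (-0.1667)·(-0.1667)) / 5 = 44.8333/5 = 8.9667
  S[X_1,X_2] = ((-0.1667)·(-0.5) + (-1.1667)·(0.5) + (5.8333)·(2.5) + (-2.1667)·(0.5) + (-2.1667)·(-0.5) + (-0.1667)·(-2.5)) / 5 = 14.5/5 = 2.9
  S[X_2,X_2] = ((-0.5)·(-0.5) + (0.5)·(0.5) + (2.5)·(2.5) + (0.5)·(0.5) + (-0.5)·(-0.5) + (-2.5)·(-2.5)) / 5 = 13.5/5 = 2.7
  S = [[8.9667, 2.9],
 [2.9, 2.7]].

Step 3 — invert S. det(S) = 8.9667·2.7 - (2.9)² = 15.8.
  S^{-1} = (1/det) · [[d, -b], [-b, a]] = [[0.1709, -0.1835],
 [-0.1835, 0.5675]].

Step 4 — quadratic form (x̄ - mu_0)^T · S^{-1} · (x̄ - mu_0):
  S^{-1} · (x̄ - mu_0) = (-0.4177, 1.0042),
  (x̄ - mu_0)^T · [...] = (-0.8333)·(-0.4177) + (1.5)·(1.0042) = 1.8544.

Step 5 — scale by n: T² = 6 · 1.8544 = 11.1266.

T² ≈ 11.1266


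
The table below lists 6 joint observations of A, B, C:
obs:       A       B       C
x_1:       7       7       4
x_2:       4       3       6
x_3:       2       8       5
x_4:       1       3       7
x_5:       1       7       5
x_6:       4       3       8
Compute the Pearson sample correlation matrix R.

Step 1 — column means:
  mean(A) = (7 + 4 + 2 + 1 + 1 + 4) / 6 = 19/6 = 3.1667
  mean(B) = (7 + 3 + 8 + 3 + 7 + 3) / 6 = 31/6 = 5.1667
  mean(C) = (4 + 6 + 5 + 7 + 5 + 8) / 6 = 35/6 = 5.8333

Step 2 — sample variances and covariances s[i,j] = (1/(n-1)) · Σ_k (x_{k,i} - mean_i) · (x_{k,j} - mean_j), with n-1 = 5:
  s[A,A] = ((3.8333)·(3.8333) + (0.8333)·(0.8333) + (-1.1667)·(-1.1667) + (-2.1667)·(-2.1667) + (-2.1667)·(-2.1667) + (0.8333)·(0.8333)) / 5 = 26.8333/5 = 5.3667
  s[A,B] = ((3.8333)·(1.8333) + (0.8333)·(-2.1667) + (-1.1667)·(2.8333) + (-2.1667)·(-2.1667) + (-2.1667)·(1.8333) + (0.8333)·(-2.1667)) / 5 = 0.8333/5 = 0.1667
  s[A,C] = ((3.8333)·(-1.8333) + (0.8333)·(0.1667) + (-1.1667)·(-0.8333) + (-2.1667)·(1.1667) + (-2.1667)·(-0.8333) + (0.8333)·(2.1667)) / 5 = -4.8333/5 = -0.9667
  s[B,B] = ((1.8333)·(1.8333) + (-2.1667)·(-2.1667) + (2.8333)·(2.8333) + (-2.1667)·(-2.1667) + (1.8333)·(1.8333) + (-2.1667)·(-2.1667)) / 5 = 28.8333/5 = 5.7667
  s[B,C] = ((1.8333)·(-1.8333) + (-2.1667)·(0.1667) + (2.8333)·(-0.8333) + (-2.1667)·(1.1667) + (1.8333)·(-0.8333) + (-2.1667)·(2.1667)) / 5 = -14.8333/5 = -2.9667
  s[C,C] = ((-1.8333)·(-1.8333) + (0.1667)·(0.1667) + (-0.8333)·(-0.8333) + (1.1667)·(1.1667) + (-0.8333)·(-0.8333) + (2.1667)·(2.1667)) / 5 = 10.8333/5 = 2.1667
  Sample standard deviations s_i = √(s[i,i]):
  s(A) = √(5.3667) = 2.3166
  s(B) = √(5.7667) = 2.4014
  s(C) = √(2.1667) = 1.472

Step 3 — r_{ij} = s_{ij} / (s_i · s_j):
  r[A,A] = 1 (diagonal).
  r[A,B] = 0.1667 / (2.3166 · 2.4014) = 0.1667 / 5.5631 = 0.03
  r[A,C] = -0.9667 / (2.3166 · 1.472) = -0.9667 / 3.41 = -0.2835
  r[B,B] = 1 (diagonal).
  r[B,C] = -2.9667 / (2.4014 · 1.472) = -2.9667 / 3.5347 = -0.8393
  r[C,C] = 1 (diagonal).

R is symmetric with unit diagonal. Assembling:

R = [[1, 0.03, -0.2835],
 [0.03, 1, -0.8393],
 [-0.2835, -0.8393, 1]]


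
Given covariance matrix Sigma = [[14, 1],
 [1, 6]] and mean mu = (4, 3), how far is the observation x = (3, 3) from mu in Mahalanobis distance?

Step 1 — centre the observation: (x - mu) = (-1, 0).

Step 2 — invert Sigma. det(Sigma) = 14·6 - (1)² = 83.
  Sigma^{-1} = (1/det) · [[d, -b], [-b, a]] = [[0.0723, -0.012],
 [-0.012, 0.1687]].

Step 3 — form the quadratic (x - mu)^T · Sigma^{-1} · (x - mu):
  Sigma^{-1} · (x - mu) = (-0.0723, 0.012).
  (x - mu)^T · [Sigma^{-1} · (x - mu)] = (-1)·(-0.0723) + (0)·(0.012) = 0.0723.

Step 4 — take square root: d = √(0.0723) ≈ 0.2689.

d(x, mu) = √(0.0723) ≈ 0.2689


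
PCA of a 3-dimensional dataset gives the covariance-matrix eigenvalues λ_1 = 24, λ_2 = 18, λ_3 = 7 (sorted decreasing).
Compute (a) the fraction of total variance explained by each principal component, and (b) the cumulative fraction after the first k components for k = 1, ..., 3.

Step 1 — total variance = trace(Sigma) = Σ λ_i = 24 + 18 + 7 = 49.

Step 2 — fraction explained by component i = λ_i / Σ λ:
  PC1: 24/49 = 0.4898
  PC2: 18/49 = 0.3673
  PC3: 7/49 = 0.1429

Step 3 — cumulative fraction after k components = (λ_1 + ... + λ_k) / Σ λ:
  k = 1: 24/49 = 0.4898
  k = 2: (24 + 18)/49 = 42/49 = 0.8571
  k = 3: (24 + 18 + 7)/49 = 49/49 = 1

Summary (fraction, with percent):

explained: PC1 0.4898 (48.98%), PC2 0.3673 (36.73%), PC3 0.1429 (14.29%);  cumulative: 0.4898, 0.8571, 1


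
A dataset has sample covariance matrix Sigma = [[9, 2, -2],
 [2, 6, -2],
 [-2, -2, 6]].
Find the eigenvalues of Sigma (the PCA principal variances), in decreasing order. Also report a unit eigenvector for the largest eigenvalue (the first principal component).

Step 1 — characteristic polynomial p(λ) = det(λI - Sigma) = λ³ - tr·λ² + c_1·λ - det, where tr = trace, c_1 = sum of the principal 2×2 minors, det = det(Sigma):
  tr = 9 + 6 + 6 = 21,
  c_1 = (9·6 - (2)²) + (9·6 - (-2)²) + (6·6 - (-2)²) = 50 + 50 + 32 = 132,
  det = 9·(6·6 - (-2)²) - (2)·((2)·6 - (-2)·(-2)) + (-2)·((2)·(-2) - 6·(-2)) = 9·(32) - (2)·(8) + (-2)·(8) = 256.
  So p(λ) = λ³ - 21λ² + 132λ - 256.
Step 2 — look for an integer root (rational root theorem: any rational root is an integer divisor of 256). Testing λ = 4:
  p(4) = 64 - 336 + 528 - 256 = 0  ✓
  Dividing out (λ - 4): p(λ) = (λ - 4)(λ² - 17λ + 64).
Step 3 — remaining eigenvalues from the quadratic λ² - 17λ + 64 = 0:
  Δ = 17² - 4·64 = 289 - 256 = 33,  λ = (17 ± √33)/2 = (17 ± 5.7446)/2 ≈ 11.3723 or 5.6277.
  Sorted: λ_1 = 11.3723,  λ_2 = 5.6277,  λ_3 = 4  (check: sum = 21 = tr ✓).

Step 4 — unit eigenvector for λ_1 ≈ 11.3723: v spans the null space of (Sigma - λ_1 I), whose rows are
  r_1 = (-2.3723, 2, -2),  r_2 = (2, -5.3723, -2),  r_3 = (-2, -2, -5.3723).
  v is orthogonal to every row, so take v ∝ r_1 × r_2 = ((2)·(-2) - (-2)·(-5.3723), (-2)·(2) - (-2.3723)·(-2), (-2.3723)·(-5.3723) - (2)·(2)) ≈ (-14.7446, -8.7446, 8.7446).
  Rescale (multiply by -1 so the first nonzero entry is positive): u = (14.7446, 8.7446, -8.7446).
  ||u|| = √((14.7446)² + (8.7446)² + (-8.7446)²) = √(370.3369) ≈ 19.2441,  v_1 = u/||u|| ≈ (0.7662, 0.4544, -0.4544) (||v_1|| = 1).

λ_1 = 11.3723,  λ_2 = 5.6277,  λ_3 = 4;  v_1 ≈ (0.7662, 0.4544, -0.4544)


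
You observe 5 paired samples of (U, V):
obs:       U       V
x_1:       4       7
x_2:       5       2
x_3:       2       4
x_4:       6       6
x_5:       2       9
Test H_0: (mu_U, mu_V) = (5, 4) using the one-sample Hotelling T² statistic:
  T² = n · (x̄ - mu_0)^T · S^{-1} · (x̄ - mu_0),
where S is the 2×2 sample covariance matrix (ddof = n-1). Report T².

Step 1 — sample mean vector:
  mean(U) = (4 + 5 + 2 + 6 + 2) / 5 = 19/5 = 3.8
  mean(V) = (7 + 2 + 4 + 6 + 9) / 5 = 28/5 = 5.6
  x̄ = (3.8, 5.6),  deviation x̄ - mu_0 = (3.8, 5.6) - (5, 4) = (-1.2, 1.6).

Step 2 — sample covariance matrix, S[i,j] = (1/(n-1)) · Σ_k (x_{k,i} - mean_i) · (x_{k,j} - mean_j), divisor n-1 = 4:
  S[U,U] = ((0.2)·(0.2) + (1.2)·(1.2) + (-1.8)·(-1.8) + (2.2)·(2.2) + (-1.8)·(-1.8)) / 4 = 12.8/4 = 3.2
  S[U,V] = ((0.2)·(1.4) + (1.2)·(-3.6) + (-1.8)·(-1.6) + (2.2)·(0.4) + (-1.8)·(3.4)) / 4 = -6.4/4 = -1.6
  S[V,V] = ((1.4)·(1.4) + (-3.6)·(-3.6) + (-1.6)·(-1.6) + (0.4)·(0.4) + (3.4)·(3.4)) / 4 = 29.2/4 = 7.3
  S = [[3.2, -1.6],
 [-1.6, 7.3]].

Step 3 — invert S. det(S) = 3.2·7.3 - (-1.6)² = 20.8.
  S^{-1} = (1/det) · [[d, -b], [-b, a]] = [[0.351, 0.0769],
 [0.0769, 0.1538]].

Step 4 — quadratic form (x̄ - mu_0)^T · S^{-1} · (x̄ - mu_0):
  S^{-1} · (x̄ - mu_0) = (-0.2981, 0.1538),
  (x̄ - mu_0)^T · [...] = (-1.2)·(-0.2981) + (1.6)·(0.1538) = 0.6038.

Step 5 — scale by n: T² = 5 · 0.6038 = 3.0192.

T² ≈ 3.0192


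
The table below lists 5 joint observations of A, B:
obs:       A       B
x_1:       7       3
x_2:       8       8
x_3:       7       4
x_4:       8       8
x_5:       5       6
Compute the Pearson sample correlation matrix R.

Step 1 — column means:
  mean(A) = (7 + 8 + 7 + 8 + 5) / 5 = 35/5 = 7
  mean(B) = (3 + 8 + 4 + 8 + 6) / 5 = 29/5 = 5.8

Step 2 — sample variances and covariances s[i,j] = (1/(n-1)) · Σ_k (x_{k,i} - mean_i) · (x_{k,j} - mean_j), with n-1 = 4:
  s[A,A] = ((0)·(0) + (1)·(1) + (0)·(0) + (1)·(1) + (-2)·(-2)) / 4 = 6/4 = 1.5
  s[A,B] = ((0)·(-2.8) + (1)·(2.2) + (0)·(-1.8) + (1)·(2.2) + (-2)·(0.2)) / 4 = 4/4 = 1
  s[B,B] = ((-2.8)·(-2.8) + (2.2)·(2.2) + (-1.8)·(-1.8) + (2.2)·(2.2) + (0.2)·(0.2)) / 4 = 20.8/4 = 5.2
  Sample standard deviations s_i = √(s[i,i]):
  s(A) = √(1.5) = 1.2247
  s(B) = √(5.2) = 2.2804

Step 3 — r_{ij} = s_{ij} / (s_i · s_j):
  r[A,A] = 1 (diagonal).
  r[A,B] = 1 / (1.2247 · 2.2804) = 1 / 2.7928 = 0.3581
  r[B,B] = 1 (diagonal).

R is symmetric with unit diagonal. Assembling:

R = [[1, 0.3581],
 [0.3581, 1]]


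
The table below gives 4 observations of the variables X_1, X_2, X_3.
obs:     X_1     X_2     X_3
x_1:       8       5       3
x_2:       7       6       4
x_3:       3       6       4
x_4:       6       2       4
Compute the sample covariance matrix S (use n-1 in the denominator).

Step 1 — column means:
  mean(X_1) = (8 + 7 + 3 + 6) / 4 = 24/4 = 6
  mean(X_2) = (5 + 6 + 6 + 2) / 4 = 19/4 = 4.75
  mean(X_3) = (3 + 4 + 4 + 4) / 4 = 15/4 = 3.75

Step 2 — sample covariance S[i,j] = (1/(n-1)) · Σ_k (x_{k,i} - mean_i) · (x_{k,j} - mean_j), with n-1 = 3.
  S[X_1,X_1] = ((2)·(2) + (1)·(1) + (-3)·(-3) + (0)·(0)) / 3 = 14/3 = 4.6667
  S[X_1,X_2] = ((2)·(0.25) + (1)·(1.25) + (-3)·(1.25) + (0)·(-2.75)) / 3 = -2/3 = -0.6667
  S[X_1,X_3] = ((2)·(-0.75) + (1)·(0.25) + (-3)·(0.25) + (0)·(0.25)) / 3 = -2/3 = -0.6667
  S[X_2,X_2] = ((0.25)·(0.25) + (1.25)·(1.25) + (1.25)·(1.25) + (-2.75)·(-2.75)) / 3 = 10.75/3 = 3.5833
  S[X_2,X_3] = ((0.25)·(-0.75) + (1.25)·(0.25) + (1.25)·(0.25) + (-2.75)·(0.25)) / 3 = -0.25/3 = -0.0833
  S[X_3,X_3] = ((-0.75)·(-0.75) + (0.25)·(0.25) + (0.25)·(0.25) + (0.25)·(0.25)) / 3 = 0.75/3 = 0.25

S is symmetric (S[j,i] = S[i,j]). Assembling:

S = [[4.6667, -0.6667, -0.6667],
 [-0.6667, 3.5833, -0.0833],
 [-0.6667, -0.0833, 0.25]]


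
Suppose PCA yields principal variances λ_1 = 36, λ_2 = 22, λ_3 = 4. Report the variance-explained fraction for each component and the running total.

Step 1 — total variance = trace(Sigma) = Σ λ_i = 36 + 22 + 4 = 62.

Step 2 — fraction explained by component i = λ_i / Σ λ:
  PC1: 36/62 = 0.5806
  PC2: 22/62 = 0.3548
  PC3: 4/62 = 0.0645

Step 3 — cumulative fraction after k components = (λ_1 + ... + λ_k) / Σ λ:
  k = 1: 36/62 = 0.5806
  k = 2: (36 + 22)/62 = 58/62 = 0.9355
  k = 3: (36 + 22 + 4)/62 = 62/62 = 1

Summary (fraction, with percent):

explained: PC1 0.5806 (58.06%), PC2 0.3548 (35.48%), PC3 0.0645 (6.45%);  cumulative: 0.5806, 0.9355, 1


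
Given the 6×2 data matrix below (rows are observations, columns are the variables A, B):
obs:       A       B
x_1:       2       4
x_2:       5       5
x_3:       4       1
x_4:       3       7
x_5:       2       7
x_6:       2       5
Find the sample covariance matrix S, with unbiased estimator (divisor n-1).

Step 1 — column means:
  mean(A) = (2 + 5 + 4 + 3 + 2 + 2) / 6 = 18/6 = 3
  mean(B) = (4 + 5 + 1 + 7 + 7 + 5) / 6 = 29/6 = 4.8333

Step 2 — sample covariance S[i,j] = (1/(n-1)) · Σ_k (x_{k,i} - mean_i) · (x_{k,j} - mean_j), with n-1 = 5.
  S[A,A] = ((-1)·(-1) + (2)·(2) + (1)·(1) + (0)·(0) + (-1)·(-1) + (-1)·(-1)) / 5 = 8/5 = 1.6
  S[A,B] = ((-1)·(-0.8333) + (2)·(0.1667) + (1)·(-3.8333) + (0)·(2.1667) + (-1)·(2.1667) + (-1)·(0.1667)) / 5 = -5/5 = -1
  S[B,B] = ((-0.8333)·(-0.8333) + (0.1667)·(0.1667) + (-3.8333)·(-3.8333) + (2.1667)·(2.1667) + (2.1667)·(2.1667) + (0.1667)·(0.1667)) / 5 = 24.8333/5 = 4.9667

S is symmetric (S[j,i] = S[i,j]). Assembling:

S = [[1.6, -1],
 [-1, 4.9667]]


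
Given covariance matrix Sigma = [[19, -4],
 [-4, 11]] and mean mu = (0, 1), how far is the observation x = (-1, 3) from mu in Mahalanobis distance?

Step 1 — centre the observation: (x - mu) = (-1, 2).

Step 2 — invert Sigma. det(Sigma) = 19·11 - (-4)² = 193.
  Sigma^{-1} = (1/det) · [[d, -b], [-b, a]] = [[0.057, 0.0207],
 [0.0207, 0.0984]].

Step 3 — form the quadratic (x - mu)^T · Sigma^{-1} · (x - mu):
  Sigma^{-1} · (x - mu) = (-0.0155, 0.1762).
  (x - mu)^T · [Sigma^{-1} · (x - mu)] = (-1)·(-0.0155) + (2)·(0.1762) = 0.3679.

Step 4 — take square root: d = √(0.3679) ≈ 0.6065.

d(x, mu) = √(0.3679) ≈ 0.6065


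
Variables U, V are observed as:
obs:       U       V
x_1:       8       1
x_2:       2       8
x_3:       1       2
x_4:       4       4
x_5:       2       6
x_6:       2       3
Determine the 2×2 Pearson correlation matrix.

Step 1 — column means:
  mean(U) = (8 + 2 + 1 + 4 + 2 + 2) / 6 = 19/6 = 3.1667
  mean(V) = (1 + 8 + 2 + 4 + 6 + 3) / 6 = 24/6 = 4

Step 2 — sample variances and covariances s[i,j] = (1/(n-1)) · Σ_k (x_{k,i} - mean_i) · (x_{k,j} - mean_j), with n-1 = 5:
  s[U,U] = ((4.8333)·(4.8333) + (-1.1667)·(-1.1667) + (-2.1667)·(-2.1667) + (0.8333)·(0.8333) + (-1.1667)·(-1.1667) + (-1.1667)·(-1.1667)) / 5 = 32.8333/5 = 6.5667
  s[U,V] = ((4.8333)·(-3) + (-1.1667)·(4) + (-2.1667)·(-2) + (0.8333)·(0) + (-1.1667)·(2) + (-1.1667)·(-1)) / 5 = -16/5 = -3.2
  s[V,V] = ((-3)·(-3) + (4)·(4) + (-2)·(-2) + (0)·(0) + (2)·(2) + (-1)·(-1)) / 5 = 34/5 = 6.8
  Sample standard deviations s_i = √(s[i,i]):
  s(U) = √(6.5667) = 2.5626
  s(V) = √(6.8) = 2.6077

Step 3 — r_{ij} = s_{ij} / (s_i · s_j):
  r[U,U] = 1 (diagonal).
  r[U,V] = -3.2 / (2.5626 · 2.6077) = -3.2 / 6.6823 = -0.4789
  r[V,V] = 1 (diagonal).

R is symmetric with unit diagonal. Assembling:

R = [[1, -0.4789],
 [-0.4789, 1]]


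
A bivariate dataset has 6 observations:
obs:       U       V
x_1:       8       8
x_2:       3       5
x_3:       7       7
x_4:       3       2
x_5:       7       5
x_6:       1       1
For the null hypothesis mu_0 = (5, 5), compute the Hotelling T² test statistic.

Step 1 — sample mean vector:
  mean(U) = (8 + 3 + 7 + 3 + 7 + 1) / 6 = 29/6 = 4.8333
  mean(V) = (8 + 5 + 7 + 2 + 5 + 1) / 6 = 28/6 = 4.6667
  x̄ = (4.8333, 4.6667),  deviation x̄ - mu_0 = (4.8333, 4.6667) - (5, 5) = (-0.1667, -0.3333).

Step 2 — sample covariance matrix, S[i,j] = (1/(n-1)) · Σ_k (x_{k,i} - mean_i) · (x_{k,j} - mean_j), divisor n-1 = 5:
  S[U,U] = ((3.1667)·(3.1667) + (-1.8333)·(-1.8333) + (2.1667)·(2.1667) + (-1.8333)·(-1.8333) + (2.1667)·(2.1667) + (-3.8333)·(-3.8333)) / 5 = 40.8333/5 = 8.1667
  S[U,V] = ((3.1667)·(3.3333) + (-1.8333)·(0.3333) + (2.1667)·(2.3333) + (-1.8333)·(-2.6667) + (2.1667)·(0.3333) + (-3.8333)·(-3.6667)) / 5 = 34.6667/5 = 6.9333
  S[V,V] = ((3.3333)·(3.3333) + (0.3333)·(0.3333) + (2.3333)·(2.3333) + (-2.6667)·(-2.6667) + (0.3333)·(0.3333) + (-3.6667)·(-3.6667)) / 5 = 37.3333/5 = 7.4667
  S = [[8.1667, 6.9333],
 [6.9333, 7.4667]].

Step 3 — invert S. det(S) = 8.1667·7.4667 - (6.9333)² = 12.9067.
  S^{-1} = (1/det) · [[d, -b], [-b, a]] = [[0.5785, -0.5372],
 [-0.5372, 0.6327]].

Step 4 — quadratic form (x̄ - mu_0)^T · S^{-1} · (x̄ - mu_0):
  S^{-1} · (x̄ - mu_0) = (0.0826, -0.1214),
  (x̄ - mu_0)^T · [...] = (-0.1667)·(0.0826) + (-0.3333)·(-0.1214) = 0.0267.

Step 5 — scale by n: T² = 6 · 0.0267 = 0.1601.

T² ≈ 0.1601


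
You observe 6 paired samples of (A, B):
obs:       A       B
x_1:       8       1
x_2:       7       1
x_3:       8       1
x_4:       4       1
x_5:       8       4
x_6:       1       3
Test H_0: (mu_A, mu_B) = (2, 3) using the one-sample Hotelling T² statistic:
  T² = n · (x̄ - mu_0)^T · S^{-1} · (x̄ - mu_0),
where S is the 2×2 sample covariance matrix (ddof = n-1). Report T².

Step 1 — sample mean vector:
  mean(A) = (8 + 7 + 8 + 4 + 8 + 1) / 6 = 36/6 = 6
  mean(B) = (1 + 1 + 1 + 1 + 4 + 3) / 6 = 11/6 = 1.8333
  x̄ = (6, 1.8333),  deviation x̄ - mu_0 = (6, 1.8333) - (2, 3) = (4, -1.1667).

Step 2 — sample covariance matrix, S[i,j] = (1/(n-1)) · Σ_k (x_{k,i} - mean_i) · (x_{k,j} - mean_j), divisor n-1 = 5:
  S[A,A] = ((2)·(2) + (1)·(1) + (2)·(2) + (-2)·(-2) + (2)·(2) + (-5)·(-5)) / 5 = 42/5 = 8.4
  S[A,B] = ((2)·(-0.8333) + (1)·(-0.8333) + (2)·(-0.8333) + (-2)·(-0.8333) + (2)·(2.1667) + (-5)·(1.1667)) / 5 = -4/5 = -0.8
  S[B,B] = ((-0.8333)·(-0.8333) + (-0.8333)·(-0.8333) + (-0.8333)·(-0.8333) + (-0.8333)·(-0.8333) + (2.1667)·(2.1667) + (1.1667)·(1.1667)) / 5 = 8.8333/5 = 1.7667
  S = [[8.4, -0.8],
 [-0.8, 1.7667]].

Step 3 — invert S. det(S) = 8.4·1.7667 - (-0.8)² = 14.2.
  S^{-1} = (1/det) · [[d, -b], [-b, a]] = [[0.1244, 0.0563],
 [0.0563, 0.5915]].

Step 4 — quadratic form (x̄ - mu_0)^T · S^{-1} · (x̄ - mu_0):
  S^{-1} · (x̄ - mu_0) = (0.4319, -0.4648),
  (x̄ - mu_0)^T · [...] = (4)·(0.4319) + (-1.1667)·(-0.4648) = 2.27.

Step 5 — scale by n: T² = 6 · 2.27 = 13.6197.

T² ≈ 13.6197


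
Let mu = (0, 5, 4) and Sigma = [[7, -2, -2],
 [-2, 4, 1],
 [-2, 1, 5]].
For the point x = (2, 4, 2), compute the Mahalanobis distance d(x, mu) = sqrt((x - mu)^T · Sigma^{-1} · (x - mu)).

Step 1 — centre the observation: (x - mu) = (2, -1, -2).

Step 2 — invert Sigma (cofactor / det for 3×3, or solve directly):
  Sigma^{-1} = [[0.181, 0.0762, 0.0571],
 [0.0762, 0.2952, -0.0286],
 [0.0571, -0.0286, 0.2286]].

Step 3 — form the quadratic (x - mu)^T · Sigma^{-1} · (x - mu):
  Sigma^{-1} · (x - mu) = (0.1714, -0.0857, -0.3143).
  (x - mu)^T · [Sigma^{-1} · (x - mu)] = (2)·(0.1714) + (-1)·(-0.0857) + (-2)·(-0.3143) = 1.0571.

Step 4 — take square root: d = √(1.0571) ≈ 1.0282.

d(x, mu) = √(1.0571) ≈ 1.0282


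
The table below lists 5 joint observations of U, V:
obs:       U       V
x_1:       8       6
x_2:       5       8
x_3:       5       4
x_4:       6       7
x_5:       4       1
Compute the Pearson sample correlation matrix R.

Step 1 — column means:
  mean(U) = (8 + 5 + 5 + 6 + 4) / 5 = 28/5 = 5.6
  mean(V) = (6 + 8 + 4 + 7 + 1) / 5 = 26/5 = 5.2

Step 2 — sample variances and covariances s[i,j] = (1/(n-1)) · Σ_k (x_{k,i} - mean_i) · (x_{k,j} - mean_j), with n-1 = 4:
  s[U,U] = ((2.4)·(2.4) + (-0.6)·(-0.6) + (-0.6)·(-0.6) + (0.4)·(0.4) + (-1.6)·(-1.6)) / 4 = 9.2/4 = 2.3
  s[U,V] = ((2.4)·(0.8) + (-0.6)·(2.8) + (-0.6)·(-1.2) + (0.4)·(1.8) + (-1.6)·(-4.2)) / 4 = 8.4/4 = 2.1
  s[V,V] = ((0.8)·(0.8) + (2.8)·(2.8) + (-1.2)·(-1.2) + (1.8)·(1.8) + (-4.2)·(-4.2)) / 4 = 30.8/4 = 7.7
  Sample standard deviations s_i = √(s[i,i]):
  s(U) = √(2.3) = 1.5166
  s(V) = √(7.7) = 2.7749

Step 3 — r_{ij} = s_{ij} / (s_i · s_j):
  r[U,U] = 1 (diagonal).
  r[U,V] = 2.1 / (1.5166 · 2.7749) = 2.1 / 4.2083 = 0.499
  r[V,V] = 1 (diagonal).

R is symmetric with unit diagonal. Assembling:

R = [[1, 0.499],
 [0.499, 1]]


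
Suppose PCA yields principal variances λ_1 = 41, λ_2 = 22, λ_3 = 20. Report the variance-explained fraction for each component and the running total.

Step 1 — total variance = trace(Sigma) = Σ λ_i = 41 + 22 + 20 = 83.

Step 2 — fraction explained by component i = λ_i / Σ λ:
  PC1: 41/83 = 0.494
  PC2: 22/83 = 0.2651
  PC3: 20/83 = 0.241

Step 3 — cumulative fraction after k components = (λ_1 + ... + λ_k) / Σ λ:
  k = 1: 41/83 = 0.494
  k = 2: (41 + 22)/83 = 63/83 = 0.759
  k = 3: (41 + 22 + 20)/83 = 83/83 = 1

Summary (fraction, with percent):

explained: PC1 0.494 (49.4%), PC2 0.2651 (26.51%), PC3 0.241 (24.1%);  cumulative: 0.494, 0.759, 1


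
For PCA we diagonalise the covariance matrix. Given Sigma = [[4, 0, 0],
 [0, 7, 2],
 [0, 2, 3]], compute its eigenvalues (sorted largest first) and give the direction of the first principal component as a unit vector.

Step 1 — characteristic polynomial p(λ) = det(λI - Sigma) = λ³ - tr·λ² + c_1·λ - det, where tr = trace, c_1 = sum of the principal 2×2 minors, det = det(Sigma):
  tr = 4 + 7 + 3 = 14,
  c_1 = (4·7 - (0)²) + (4·3 - (0)²) + (7·3 - (2)²) = 28 + 12 + 17 = 57,
  det = 4·(7·3 - (2)²) - (0)·((0)·3 - (2)·(0)) + (0)·((0)·(2) - 7·(0)) = 4·(17) - (0)·(0) + (0)·(0) = 68.
  So p(λ) = λ³ - 14λ² + 57λ - 68.
Step 2 — look for an integer root (rational root theorem: any rational root is an integer divisor of 68). Testing λ = 4:
  p(4) = 64 - 224 + 228 - 68 = 0  ✓
  Dividing out (λ - 4): p(λ) = (λ - 4)(λ² - 10λ + 17).
Step 3 — remaining eigenvalues from the quadratic λ² - 10λ + 17 = 0:
  Δ = 10² - 4·17 = 100 - 68 = 32,  λ = (10 ± √32)/2 = (10 ± 5.6569)/2 ≈ 7.8284 or 2.1716.
  Sorted: λ_1 = 7.8284,  λ_2 = 4,  λ_3 = 2.1716  (check: sum = 14 = tr ✓).

Step 4 — unit eigenvector for λ_1 ≈ 7.8284: v spans the null space of (Sigma - λ_1 I), whose rows are
  r_1 = (-3.8284, 0, 0),  r_2 = (0, -0.8284, 2),  r_3 = (0, 2, -4.8284).
  v is orthogonal to every row, so take v ∝ r_1 × r_2 = ((0)·(2) - (0)·(-0.8284), (0)·(0) - (-3.8284)·(2), (-3.8284)·(-0.8284) - (0)·(0)) ≈ (0, 7.6569, 3.1716).
  Let u = (0, 7.6569, 3.1716).
  ||u|| = √((0)² + (7.6569)² + (3.1716)²) = √(68.6863) ≈ 8.2877,  v_1 = u/||u|| ≈ (0, 0.9239, 0.3827) (||v_1|| = 1).

λ_1 = 7.8284,  λ_2 = 4,  λ_3 = 2.1716;  v_1 ≈ (0, 0.9239, 0.3827)


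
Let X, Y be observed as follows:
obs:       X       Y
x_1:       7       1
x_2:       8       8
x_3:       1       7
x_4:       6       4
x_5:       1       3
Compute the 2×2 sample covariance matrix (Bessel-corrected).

Step 1 — column means:
  mean(X) = (7 + 8 + 1 + 6 + 1) / 5 = 23/5 = 4.6
  mean(Y) = (1 + 8 + 7 + 4 + 3) / 5 = 23/5 = 4.6

Step 2 — sample covariance S[i,j] = (1/(n-1)) · Σ_k (x_{k,i} - mean_i) · (x_{k,j} - mean_j), with n-1 = 4.
  S[X,X] = ((2.4)·(2.4) + (3.4)·(3.4) + (-3.6)·(-3.6) + (1.4)·(1.4) + (-3.6)·(-3.6)) / 4 = 45.2/4 = 11.3
  S[X,Y] = ((2.4)·(-3.6) + (3.4)·(3.4) + (-3.6)·(2.4) + (1.4)·(-0.6) + (-3.6)·(-1.6)) / 4 = -0.8/4 = -0.2
  S[Y,Y] = ((-3.6)·(-3.6) + (3.4)·(3.4) + (2.4)·(2.4) + (-0.6)·(-0.6) + (-1.6)·(-1.6)) / 4 = 33.2/4 = 8.3

S is symmetric (S[j,i] = S[i,j]). Assembling:

S = [[11.3, -0.2],
 [-0.2, 8.3]]


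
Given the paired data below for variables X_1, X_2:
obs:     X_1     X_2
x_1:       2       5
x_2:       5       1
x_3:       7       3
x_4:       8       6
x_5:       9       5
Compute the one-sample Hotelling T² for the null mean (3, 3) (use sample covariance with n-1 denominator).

Step 1 — sample mean vector:
  mean(X_1) = (2 + 5 + 7 + 8 + 9) / 5 = 31/5 = 6.2
  mean(X_2) = (5 + 1 + 3 + 6 + 5) / 5 = 20/5 = 4
  x̄ = (6.2, 4),  deviation x̄ - mu_0 = (6.2, 4) - (3, 3) = (3.2, 1).

Step 2 — sample covariance matrix, S[i,j] = (1/(n-1)) · Σ_k (x_{k,i} - mean_i) · (x_{k,j} - mean_j), divisor n-1 = 4:
  S[X_1,X_1] = ((-4.2)·(-4.2) + (-1.2)·(-1.2) + (0.8)·(0.8) + (1.8)·(1.8) + (2.8)·(2.8)) / 4 = 30.8/4 = 7.7
  S[X_1,X_2] = ((-4.2)·(1) + (-1.2)·(-3) + (0.8)·(-1) + (1.8)·(2) + (2.8)·(1)) / 4 = 5/4 = 1.25
  S[X_2,X_2] = ((1)·(1) + (-3)·(-3) + (-1)·(-1) + (2)·(2) + (1)·(1)) / 4 = 16/4 = 4
  S = [[7.7, 1.25],
 [1.25, 4]].

Step 3 — invert S. det(S) = 7.7·4 - (1.25)² = 29.2375.
  S^{-1} = (1/det) · [[d, -b], [-b, a]] = [[0.1368, -0.0428],
 [-0.0428, 0.2634]].

Step 4 — quadratic form (x̄ - mu_0)^T · S^{-1} · (x̄ - mu_0):
  S^{-1} · (x̄ - mu_0) = (0.395, 0.1265),
  (x̄ - mu_0)^T · [...] = (3.2)·(0.395) + (1)·(0.1265) = 1.3907.

Step 5 — scale by n: T² = 5 · 1.3907 = 6.9534.

T² ≈ 6.9534


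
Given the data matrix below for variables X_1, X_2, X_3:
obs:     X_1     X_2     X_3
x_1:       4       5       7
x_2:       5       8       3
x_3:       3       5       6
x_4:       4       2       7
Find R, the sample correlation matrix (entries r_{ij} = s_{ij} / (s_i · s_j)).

Step 1 — column means:
  mean(X_1) = (4 + 5 + 3 + 4) / 4 = 16/4 = 4
  mean(X_2) = (5 + 8 + 5 + 2) / 4 = 20/4 = 5
  mean(X_3) = (7 + 3 + 6 + 7) / 4 = 23/4 = 5.75

Step 2 — sample variances and covariances s[i,j] = (1/(n-1)) · Σ_k (x_{k,i} - mean_i) · (x_{k,j} - mean_j), with n-1 = 3:
  s[X_1,X_1] = ((0)·(0) + (1)·(1) + (-1)·(-1) + (0)·(0)) / 3 = 2/3 = 0.6667
  s[X_1,X_2] = ((0)·(0) + (1)·(3) + (-1)·(0) + (0)·(-3)) / 3 = 3/3 = 1
  s[X_1,X_3] = ((0)·(1.25) + (1)·(-2.75) + (-1)·(0.25) + (0)·(1.25)) / 3 = -3/3 = -1
  s[X_2,X_2] = ((0)·(0) + (3)·(3) + (0)·(0) + (-3)·(-3)) / 3 = 18/3 = 6
  s[X_2,X_3] = ((0)·(1.25) + (3)·(-2.75) + (0)·(0.25) + (-3)·(1.25)) / 3 = -12/3 = -4
  s[X_3,X_3] = ((1.25)·(1.25) + (-2.75)·(-2.75) + (0.25)·(0.25) + (1.25)·(1.25)) / 3 = 10.75/3 = 3.5833
  Sample standard deviations s_i = √(s[i,i]):
  s(X_1) = √(0.6667) = 0.8165
  s(X_2) = √(6) = 2.4495
  s(X_3) = √(3.5833) = 1.893

Step 3 — r_{ij} = s_{ij} / (s_i · s_j):
  r[X_1,X_1] = 1 (diagonal).
  r[X_1,X_2] = 1 / (0.8165 · 2.4495) = 1 / 2 = 0.5
  r[X_1,X_3] = -1 / (0.8165 · 1.893) = -1 / 1.5456 = -0.647
  r[X_2,X_2] = 1 (diagonal).
  r[X_2,X_3] = -4 / (2.4495 · 1.893) = -4 / 4.6368 = -0.8627
  r[X_3,X_3] = 1 (diagonal).

R is symmetric with unit diagonal. Assembling:

R = [[1, 0.5, -0.647],
 [0.5, 1, -0.8627],
 [-0.647, -0.8627, 1]]


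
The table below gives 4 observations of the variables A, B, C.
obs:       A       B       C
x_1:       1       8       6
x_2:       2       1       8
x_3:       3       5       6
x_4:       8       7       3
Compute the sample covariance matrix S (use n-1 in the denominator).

Step 1 — column means:
  mean(A) = (1 + 2 + 3 + 8) / 4 = 14/4 = 3.5
  mean(B) = (8 + 1 + 5 + 7) / 4 = 21/4 = 5.25
  mean(C) = (6 + 8 + 6 + 3) / 4 = 23/4 = 5.75

Step 2 — sample covariance S[i,j] = (1/(n-1)) · Σ_k (x_{k,i} - mean_i) · (x_{k,j} - mean_j), with n-1 = 3.
  S[A,A] = ((-2.5)·(-2.5) + (-1.5)·(-1.5) + (-0.5)·(-0.5) + (4.5)·(4.5)) / 3 = 29/3 = 9.6667
  S[A,B] = ((-2.5)·(2.75) + (-1.5)·(-4.25) + (-0.5)·(-0.25) + (4.5)·(1.75)) / 3 = 7.5/3 = 2.5
  S[A,C] = ((-2.5)·(0.25) + (-1.5)·(2.25) + (-0.5)·(0.25) + (4.5)·(-2.75)) / 3 = -16.5/3 = -5.5
  S[B,B] = ((2.75)·(2.75) + (-4.25)·(-4.25) + (-0.25)·(-0.25) + (1.75)·(1.75)) / 3 = 28.75/3 = 9.5833
  S[B,C] = ((2.75)·(0.25) + (-4.25)·(2.25) + (-0.25)·(0.25) + (1.75)·(-2.75)) / 3 = -13.75/3 = -4.5833
  S[C,C] = ((0.25)·(0.25) + (2.25)·(2.25) + (0.25)·(0.25) + (-2.75)·(-2.75)) / 3 = 12.75/3 = 4.25

S is symmetric (S[j,i] = S[i,j]). Assembling:

S = [[9.6667, 2.5, -5.5],
 [2.5, 9.5833, -4.5833],
 [-5.5, -4.5833, 4.25]]


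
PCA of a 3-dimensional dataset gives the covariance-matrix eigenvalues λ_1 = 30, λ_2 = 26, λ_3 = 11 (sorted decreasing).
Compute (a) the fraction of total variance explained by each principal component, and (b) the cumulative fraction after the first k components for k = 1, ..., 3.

Step 1 — total variance = trace(Sigma) = Σ λ_i = 30 + 26 + 11 = 67.

Step 2 — fraction explained by component i = λ_i / Σ λ:
  PC1: 30/67 = 0.4478
  PC2: 26/67 = 0.3881
  PC3: 11/67 = 0.1642

Step 3 — cumulative fraction after k components = (λ_1 + ... + λ_k) / Σ λ:
  k = 1: 30/67 = 0.4478
  k = 2: (30 + 26)/67 = 56/67 = 0.8358
  k = 3: (30 + 26 + 11)/67 = 67/67 = 1

Summary (fraction, with percent):

explained: PC1 0.4478 (44.78%), PC2 0.3881 (38.81%), PC3 0.1642 (16.42%);  cumulative: 0.4478, 0.8358, 1


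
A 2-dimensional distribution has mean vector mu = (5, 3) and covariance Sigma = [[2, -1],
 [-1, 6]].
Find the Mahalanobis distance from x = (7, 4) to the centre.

Step 1 — centre the observation: (x - mu) = (2, 1).

Step 2 — invert Sigma. det(Sigma) = 2·6 - (-1)² = 11.
  Sigma^{-1} = (1/det) · [[d, -b], [-b, a]] = [[0.5455, 0.0909],
 [0.0909, 0.1818]].

Step 3 — form the quadratic (x - mu)^T · Sigma^{-1} · (x - mu):
  Sigma^{-1} · (x - mu) = (1.1818, 0.3636).
  (x - mu)^T · [Sigma^{-1} · (x - mu)] = (2)·(1.1818) + (1)·(0.3636) = 2.7273.

Step 4 — take square root: d = √(2.7273) ≈ 1.6514.

d(x, mu) = √(2.7273) ≈ 1.6514


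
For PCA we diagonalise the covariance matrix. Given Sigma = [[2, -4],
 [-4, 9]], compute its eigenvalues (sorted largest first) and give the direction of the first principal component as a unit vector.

Step 1 — characteristic polynomial of 2×2 Sigma:
  det(Sigma - λI) = λ² - trace · λ + det = 0.
  trace = 2 + 9 = 11, det = 2·9 - (-4)² = 2.
Step 2 — discriminant:
  Δ = trace² - 4·det = 121 - 8 = 113.
Step 3 — eigenvalues:
  λ = (trace ± √Δ)/2 = (11 ± 10.6301)/2,
  λ_1 = 10.8151,  λ_2 = 0.1849.

Step 4 — unit eigenvector for λ_1: solve (Sigma - λ_1 I)v = 0. First row:
  (2 - 10.8151)·v_x + (-4)·v_y = 0, i.e. (-8.8151)·v_x + (-4)·v_y = 0,
  so v ∝ (b, λ_1 - a) = (-4, 8.8151); multiply by -1 so the first entry is positive: u = (4, -8.8151).
  ||u|| = √((4)² + (-8.8151)²) = √(93.7055) ≈ 9.6802,
  v_1 = u/||u|| ≈ (0.4132, -0.9106) (||v_1|| = 1).

λ_1 = 10.8151,  λ_2 = 0.1849;  v_1 ≈ (0.4132, -0.9106)


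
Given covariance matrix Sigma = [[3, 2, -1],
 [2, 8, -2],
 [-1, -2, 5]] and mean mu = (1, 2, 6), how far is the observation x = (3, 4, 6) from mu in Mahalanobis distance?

Step 1 — centre the observation: (x - mu) = (2, 2, 0).

Step 2 — invert Sigma (cofactor / det for 3×3, or solve directly):
  Sigma^{-1} = [[0.4091, -0.0909, 0.0455],
 [-0.0909, 0.1591, 0.0455],
 [0.0455, 0.0455, 0.2273]].

Step 3 — form the quadratic (x - mu)^T · Sigma^{-1} · (x - mu):
  Sigma^{-1} · (x - mu) = (0.6364, 0.1364, 0.1818).
  (x - mu)^T · [Sigma^{-1} · (x - mu)] = (2)·(0.6364) + (2)·(0.1364) + (0)·(0.1818) = 1.5455.

Step 4 — take square root: d = √(1.5455) ≈ 1.2432.

d(x, mu) = √(1.5455) ≈ 1.2432


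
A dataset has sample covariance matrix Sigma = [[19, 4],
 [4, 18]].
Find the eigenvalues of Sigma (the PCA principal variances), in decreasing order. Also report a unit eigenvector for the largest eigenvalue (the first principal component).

Step 1 — characteristic polynomial of 2×2 Sigma:
  det(Sigma - λI) = λ² - trace · λ + det = 0.
  trace = 19 + 18 = 37, det = 19·18 - (4)² = 326.
Step 2 — discriminant:
  Δ = trace² - 4·det = 1369 - 1304 = 65.
Step 3 — eigenvalues:
  λ = (trace ± √Δ)/2 = (37 ± 8.0623)/2,
  λ_1 = 22.5311,  λ_2 = 14.4689.

Step 4 — unit eigenvector for λ_1: solve (Sigma - λ_1 I)v = 0. First row:
  (19 - 22.5311)·v_x + (4)·v_y = 0, i.e. (-3.5311)·v_x + (4)·v_y = 0,
  so v ∝ (b, λ_1 - a) = (4, 3.5311) = u.
  ||u|| = √((4)² + (3.5311)²) = √(28.4689) ≈ 5.3356,
  v_1 = u/||u|| ≈ (0.7497, 0.6618) (||v_1|| = 1).

λ_1 = 22.5311,  λ_2 = 14.4689;  v_1 ≈ (0.7497, 0.6618)


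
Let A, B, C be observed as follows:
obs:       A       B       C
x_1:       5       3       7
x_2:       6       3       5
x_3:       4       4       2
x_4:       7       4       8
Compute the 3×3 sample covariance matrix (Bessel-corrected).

Step 1 — column means:
  mean(A) = (5 + 6 + 4 + 7) / 4 = 22/4 = 5.5
  mean(B) = (3 + 3 + 4 + 4) / 4 = 14/4 = 3.5
  mean(C) = (7 + 5 + 2 + 8) / 4 = 22/4 = 5.5

Step 2 — sample covariance S[i,j] = (1/(n-1)) · Σ_k (x_{k,i} - mean_i) · (x_{k,j} - mean_j), with n-1 = 3.
  S[A,A] = ((-0.5)·(-0.5) + (0.5)·(0.5) + (-1.5)·(-1.5) + (1.5)·(1.5)) / 3 = 5/3 = 1.6667
  S[A,B] = ((-0.5)·(-0.5) + (0.5)·(-0.5) + (-1.5)·(0.5) + (1.5)·(0.5)) / 3 = 0/3 = 0
  S[A,C] = ((-0.5)·(1.5) + (0.5)·(-0.5) + (-1.5)·(-3.5) + (1.5)·(2.5)) / 3 = 8/3 = 2.6667
  S[B,B] = ((-0.5)·(-0.5) + (-0.5)·(-0.5) + (0.5)·(0.5) + (0.5)·(0.5)) / 3 = 1/3 = 0.3333
  S[B,C] = ((-0.5)·(1.5) + (-0.5)·(-0.5) + (0.5)·(-3.5) + (0.5)·(2.5)) / 3 = -1/3 = -0.3333
  S[C,C] = ((1.5)·(1.5) + (-0.5)·(-0.5) + (-3.5)·(-3.5) + (2.5)·(2.5)) / 3 = 21/3 = 7

S is symmetric (S[j,i] = S[i,j]). Assembling:

S = [[1.6667, 0, 2.6667],
 [0, 0.3333, -0.3333],
 [2.6667, -0.3333, 7]]


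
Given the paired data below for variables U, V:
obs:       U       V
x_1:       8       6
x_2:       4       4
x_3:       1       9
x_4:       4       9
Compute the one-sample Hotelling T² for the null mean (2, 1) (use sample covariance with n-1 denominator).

Step 1 — sample mean vector:
  mean(U) = (8 + 4 + 1 + 4) / 4 = 17/4 = 4.25
  mean(V) = (6 + 4 + 9 + 9) / 4 = 28/4 = 7
  x̄ = (4.25, 7),  deviation x̄ - mu_0 = (4.25, 7) - (2, 1) = (2.25, 6).

Step 2 — sample covariance matrix, S[i,j] = (1/(n-1)) · Σ_k (x_{k,i} - mean_i) · (x_{k,j} - mean_j), divisor n-1 = 3:
  S[U,U] = ((3.75)·(3.75) + (-0.25)·(-0.25) + (-3.25)·(-3.25) + (-0.25)·(-0.25)) / 3 = 24.75/3 = 8.25
  S[U,V] = ((3.75)·(-1) + (-0.25)·(-3) + (-3.25)·(2) + (-0.25)·(2)) / 3 = -10/3 = -3.3333
  S[V,V] = ((-1)·(-1) + (-3)·(-3) + (2)·(2) + (2)·(2)) / 3 = 18/3 = 6
  S = [[8.25, -3.3333],
 [-3.3333, 6]].

Step 3 — invert S. det(S) = 8.25·6 - (-3.3333)² = 38.3889.
  S^{-1} = (1/det) · [[d, -b], [-b, a]] = [[0.1563, 0.0868],
 [0.0868, 0.2149]].

Step 4 — quadratic form (x̄ - mu_0)^T · S^{-1} · (x̄ - mu_0):
  S^{-1} · (x̄ - mu_0) = (0.8726, 1.4848),
  (x̄ - mu_0)^T · [...] = (2.25)·(0.8726) + (6)·(1.4848) = 10.8723.

Step 5 — scale by n: T² = 4 · 10.8723 = 43.4891.

T² ≈ 43.4891


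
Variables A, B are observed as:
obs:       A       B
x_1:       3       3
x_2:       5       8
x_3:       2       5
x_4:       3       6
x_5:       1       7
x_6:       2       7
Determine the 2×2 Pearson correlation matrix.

Step 1 — column means:
  mean(A) = (3 + 5 + 2 + 3 + 1 + 2) / 6 = 16/6 = 2.6667
  mean(B) = (3 + 8 + 5 + 6 + 7 + 7) / 6 = 36/6 = 6

Step 2 — sample variances and covariances s[i,j] = (1/(n-1)) · Σ_k (x_{k,i} - mean_i) · (x_{k,j} - mean_j), with n-1 = 5:
  s[A,A] = ((0.3333)·(0.3333) + (2.3333)·(2.3333) + (-0.6667)·(-0.6667) + (0.3333)·(0.3333) + (-1.6667)·(-1.6667) + (-0.6667)·(-0.6667)) / 5 = 9.3333/5 = 1.8667
  s[A,B] = ((0.3333)·(-3) + (2.3333)·(2) + (-0.6667)·(-1) + (0.3333)·(0) + (-1.6667)·(1) + (-0.6667)·(1)) / 5 = 2/5 = 0.4
  s[B,B] = ((-3)·(-3) + (2)·(2) + (-1)·(-1) + (0)·(0) + (1)·(1) + (1)·(1)) / 5 = 16/5 = 3.2
  Sample standard deviations s_i = √(s[i,i]):
  s(A) = √(1.8667) = 1.3663
  s(B) = √(3.2) = 1.7889

Step 3 — r_{ij} = s_{ij} / (s_i · s_j):
  r[A,A] = 1 (diagonal).
  r[A,B] = 0.4 / (1.3663 · 1.7889) = 0.4 / 2.444 = 0.1637
  r[B,B] = 1 (diagonal).

R is symmetric with unit diagonal. Assembling:

R = [[1, 0.1637],
 [0.1637, 1]]


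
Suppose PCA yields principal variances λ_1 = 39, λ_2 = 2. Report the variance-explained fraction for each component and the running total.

Step 1 — total variance = trace(Sigma) = Σ λ_i = 39 + 2 = 41.

Step 2 — fraction explained by component i = λ_i / Σ λ:
  PC1: 39/41 = 0.9512
  PC2: 2/41 = 0.0488

Step 3 — cumulative fraction after k components = (λ_1 + ... + λ_k) / Σ λ:
  k = 1: 39/41 = 0.9512
  k = 2: (39 + 2)/41 = 41/41 = 1

Summary (fraction, with percent):

explained: PC1 0.9512 (95.12%), PC2 0.0488 (4.88%);  cumulative: 0.9512, 1


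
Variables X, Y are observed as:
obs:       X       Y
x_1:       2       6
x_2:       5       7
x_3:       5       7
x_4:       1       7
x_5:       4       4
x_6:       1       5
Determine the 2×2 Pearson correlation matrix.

Step 1 — column means:
  mean(X) = (2 + 5 + 5 + 1 + 4 + 1) / 6 = 18/6 = 3
  mean(Y) = (6 + 7 + 7 + 7 + 4 + 5) / 6 = 36/6 = 6

Step 2 — sample variances and covariances s[i,j] = (1/(n-1)) · Σ_k (x_{k,i} - mean_i) · (x_{k,j} - mean_j), with n-1 = 5:
  s[X,X] = ((-1)·(-1) + (2)·(2) + (2)·(2) + (-2)·(-2) + (1)·(1) + (-2)·(-2)) / 5 = 18/5 = 3.6
  s[X,Y] = ((-1)·(0) + (2)·(1) + (2)·(1) + (-2)·(1) + (1)·(-2) + (-2)·(-1)) / 5 = 2/5 = 0.4
  s[Y,Y] = ((0)·(0) + (1)·(1) + (1)·(1) + (1)·(1) + (-2)·(-2) + (-1)·(-1)) / 5 = 8/5 = 1.6
  Sample standard deviations s_i = √(s[i,i]):
  s(X) = √(3.6) = 1.8974
  s(Y) = √(1.6) = 1.2649

Step 3 — r_{ij} = s_{ij} / (s_i · s_j):
  r[X,X] = 1 (diagonal).
  r[X,Y] = 0.4 / (1.8974 · 1.2649) = 0.4 / 2.4 = 0.1667
  r[Y,Y] = 1 (diagonal).

R is symmetric with unit diagonal. Assembling:

R = [[1, 0.1667],
 [0.1667, 1]]
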